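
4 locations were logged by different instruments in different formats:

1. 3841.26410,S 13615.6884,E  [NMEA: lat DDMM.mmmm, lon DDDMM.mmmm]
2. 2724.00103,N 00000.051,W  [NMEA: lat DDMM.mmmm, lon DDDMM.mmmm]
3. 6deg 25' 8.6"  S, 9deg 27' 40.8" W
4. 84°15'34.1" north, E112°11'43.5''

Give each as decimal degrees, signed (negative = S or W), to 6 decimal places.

Point 1:
  Latitude: degrees = first 2 digits = 38, minutes = 41.2641; 38 + 41.2641/60 = 38.6877350
  hemisphere S, so the sign is −
  Lon: degrees = first 3 digits = 136, minutes = 15.6884; 136 + 15.6884/60 = 136.2614733
  E → positive
Point 2:
  Latitude: split at 2 digits → 27° and 24.00103′; 27 + 24.00103/60 = 27.4000172
  N ⇒ keep positive
  Longitude: degrees = first 3 digits = 0, minutes = 0.051; 0 + 0.051/60 = 0.0008500
  W ⇒ negate
Point 3:
  Latitude: 6° + 25/60 + 8.6/3600 = 6 + 0.416667 + 0.002389 = 6.4190556
  hemisphere S, so the sign is −
  Longitude: 9° + 27/60 + 40.8/3600 = 9 + 0.450000 + 0.011333 = 9.4613333
  W → negative
Point 4:
  φ: 15′ + 34.1″ = 15.56833′; 84 + 15.56833/60 = 84.2594722
  N ⇒ keep positive
  λ: 112° + 11/60 + 43.5/3600 = 112 + 0.183333 + 0.012083 = 112.1954167
  E → positive

1. -38.687735, 136.261473
2. 27.400017, -0.000850
3. -6.419056, -9.461333
4. 84.259472, 112.195417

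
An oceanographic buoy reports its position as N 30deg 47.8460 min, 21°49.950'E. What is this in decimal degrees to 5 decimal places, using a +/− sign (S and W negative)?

30.79743, 21.83250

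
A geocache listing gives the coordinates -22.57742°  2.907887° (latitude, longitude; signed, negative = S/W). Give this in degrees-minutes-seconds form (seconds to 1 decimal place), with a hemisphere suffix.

Latitude is negative → S; |value| = 22.577420
φ: 0.577420 × 60 = 34.64520′ → 34′, remainder × 60 = 38.712″
Lon: 0.907887° → 54.47322′; 0.47322 × 60 = 28.393″

22°34′38.7″ S, 2°54′28.4″ E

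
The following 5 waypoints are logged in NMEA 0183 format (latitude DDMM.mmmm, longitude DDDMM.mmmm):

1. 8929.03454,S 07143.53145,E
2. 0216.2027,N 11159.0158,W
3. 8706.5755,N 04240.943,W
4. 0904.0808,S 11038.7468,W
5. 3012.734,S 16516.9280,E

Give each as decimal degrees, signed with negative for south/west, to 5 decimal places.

1. -89.48391, 71.72552
2. 2.27005, -111.98360
3. 87.10959, -42.68238
4. -9.06801, -110.64578
5. -30.21223, 165.28213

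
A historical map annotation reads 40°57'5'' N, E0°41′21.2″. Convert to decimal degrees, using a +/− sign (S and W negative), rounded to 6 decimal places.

Lat: 40° + 57/60 + 5/3600 = 40 + 0.950000 + 0.001389 = 40.9513889
N ⇒ keep positive
Lon: 0 + 41/60 + 21.2/3600 = 0.6892222
E ⇒ keep positive

40.951389, 0.689222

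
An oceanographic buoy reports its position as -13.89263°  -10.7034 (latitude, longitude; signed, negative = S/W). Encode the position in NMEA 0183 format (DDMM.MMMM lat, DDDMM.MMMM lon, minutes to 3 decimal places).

Latitude is negative → S; |value| = 13.892630
φ: 13° + 0.892630 × 60 = 13° 53.55780′
Longitude is negative → W; |value| = 10.703400
Longitude: minutes = (10.703400 − 10) × 60 = 42.20400

1353.558,S / 01042.204,W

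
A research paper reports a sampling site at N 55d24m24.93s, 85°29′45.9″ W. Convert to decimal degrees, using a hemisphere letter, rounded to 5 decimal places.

Lat: 55 + 24/60 + 24.93/3600 = 55.406925
Lon: 29′ + 45.9″ = 29.76500′; 85 + 29.76500/60 = 85.496083

55.40693° N, 85.49608° W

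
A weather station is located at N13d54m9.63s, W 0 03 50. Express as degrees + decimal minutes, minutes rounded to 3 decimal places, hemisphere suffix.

13° 54.161′ N, 0° 3.833′ W

φ: seconds/60 = 0.16050; minutes = 54 + 0.16050 = 54.16050
Lon: 3 + 50/60 = 3.83333′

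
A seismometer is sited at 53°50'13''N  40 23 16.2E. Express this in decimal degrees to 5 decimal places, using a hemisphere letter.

Lat: 53 + 50/60 + 13/3600 = 53.836944
λ: 23′ + 16.2″ = 23.27000′; 40 + 23.27000/60 = 40.387833

53.83694° N, 40.38783° E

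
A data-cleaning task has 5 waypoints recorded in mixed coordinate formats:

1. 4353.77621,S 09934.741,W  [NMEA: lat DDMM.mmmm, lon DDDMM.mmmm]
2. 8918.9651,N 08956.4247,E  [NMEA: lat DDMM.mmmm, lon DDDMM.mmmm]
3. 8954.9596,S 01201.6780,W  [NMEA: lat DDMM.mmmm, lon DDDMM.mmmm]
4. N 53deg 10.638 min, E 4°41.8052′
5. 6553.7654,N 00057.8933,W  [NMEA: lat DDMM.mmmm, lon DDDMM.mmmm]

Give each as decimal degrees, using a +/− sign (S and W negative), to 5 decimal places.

1. -43.89627, -99.57902
2. 89.31609, 89.94041
3. -89.91599, -12.02797
4. 53.17730, 4.69675
5. 65.89609, -0.96489

Point 1:
  φ: degrees = first 2 digits = 43, minutes = 53.77621; 43 + 53.77621/60 = 43.896270
  S → negative
  Lon: split at 3 digits → 099° and 34.741′; 99 + 34.741/60 = 99.579017
  W → negative
Point 2:
  Lat: degrees = first 2 digits = 89, minutes = 18.9651; 89 + 18.9651/60 = 89.316085
  N → positive
  Longitude: split at 3 digits → 089° and 56.4247′; 89 + 56.4247/60 = 89.940412
  E ⇒ keep positive
Point 3:
  φ: degrees = first 2 digits = 89, minutes = 54.9596; 89 + 54.9596/60 = 89.915993
  hemisphere S, so the sign is −
  λ: split at 3 digits → 012° and 1.678′; 12 + 1.678/60 = 12.027967
  W → negative
Point 4:
  Latitude: 53 + 10.638/60 = 53.177300
  N → positive
  Longitude: 4 + 41.8052/60 = 4.696753
  E → positive
Point 5:
  Latitude: degrees = first 2 digits = 65, minutes = 53.7654; 65 + 53.7654/60 = 65.896090
  N ⇒ keep positive
  Longitude: degrees = first 3 digits = 0, minutes = 57.8933; 0 + 57.8933/60 = 0.964888
  W → negative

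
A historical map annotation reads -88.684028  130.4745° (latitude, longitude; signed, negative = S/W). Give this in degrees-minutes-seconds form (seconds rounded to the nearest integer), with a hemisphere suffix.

88°41′3″ S, 130°28′28″ E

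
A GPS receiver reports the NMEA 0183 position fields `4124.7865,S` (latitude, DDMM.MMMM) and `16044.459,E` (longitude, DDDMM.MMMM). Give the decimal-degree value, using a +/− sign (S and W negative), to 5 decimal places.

Lat: degrees = first 2 digits = 41, minutes = 24.7865; 41 + 24.7865/60 = 41.413108
hemisphere S, so the sign is −
Lon: degrees = first 3 digits = 160, minutes = 44.459; 160 + 44.459/60 = 160.740983
E ⇒ keep positive

-41.41311, 160.74098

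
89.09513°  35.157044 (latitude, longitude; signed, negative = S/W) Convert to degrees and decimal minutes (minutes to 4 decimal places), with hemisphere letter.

89° 5.7078′ N, 35° 9.4226′ E

Latitude: minutes = (89.095130 − 89) × 60 = 5.707800
Longitude: 35° + 0.157044 × 60 = 35° 9.422640′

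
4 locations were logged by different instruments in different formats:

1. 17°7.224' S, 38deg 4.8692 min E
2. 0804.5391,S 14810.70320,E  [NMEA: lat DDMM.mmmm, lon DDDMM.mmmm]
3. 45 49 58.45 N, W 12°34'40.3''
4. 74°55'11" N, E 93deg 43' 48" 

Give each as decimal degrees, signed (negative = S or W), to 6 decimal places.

1. -17.120400, 38.081153
2. -8.075652, 148.178387
3. 45.832903, -12.577861
4. 74.919722, 93.730000

Point 1:
  Lat: 17 + 7.224/60 = 17.1204000
  hemisphere S, so the sign is −
  Lon: 38 + 4.8692/60 = 38.0811533
  E → positive
Point 2:
  Lat: split at 2 digits → 08° and 4.5391′; 8 + 4.5391/60 = 8.0756517
  S → negative
  Longitude: degrees = first 3 digits = 148, minutes = 10.7032; 148 + 10.7032/60 = 148.1783867
  E → positive
Point 3:
  Lat: 45° + 49/60 + 58.45/3600 = 45 + 0.816667 + 0.016236 = 45.8329028
  N ⇒ keep positive
  Lon: 34′ + 40.3″ = 34.67167′; 12 + 34.67167/60 = 12.5778611
  W ⇒ negate
Point 4:
  Lat: 74° + 55/60 + 11/3600 = 74 + 0.916667 + 0.003056 = 74.9197222
  N ⇒ keep positive
  Longitude: 93 + 43/60 + 48/3600 = 93.7300000
  E ⇒ keep positive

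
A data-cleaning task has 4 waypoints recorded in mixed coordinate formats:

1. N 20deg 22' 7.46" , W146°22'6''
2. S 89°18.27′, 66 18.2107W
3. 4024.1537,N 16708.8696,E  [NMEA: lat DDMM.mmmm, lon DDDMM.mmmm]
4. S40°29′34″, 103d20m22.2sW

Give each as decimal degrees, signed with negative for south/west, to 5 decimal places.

1. 20.36874, -146.36833
2. -89.30450, -66.30351
3. 40.40256, 167.14783
4. -40.49278, -103.33950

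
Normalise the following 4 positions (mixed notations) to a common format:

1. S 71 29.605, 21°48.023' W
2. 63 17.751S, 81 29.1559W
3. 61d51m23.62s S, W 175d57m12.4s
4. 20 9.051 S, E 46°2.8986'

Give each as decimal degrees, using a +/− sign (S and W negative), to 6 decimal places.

1. -71.493417, -21.800383
2. -63.295850, -81.485932
3. -61.856561, -175.953444
4. -20.150850, 46.048310

Point 1:
  φ: 71 + 29.605/60 = 71.4934167
  S ⇒ negate
  Lon: 48.023′ = 0.800383°; total 21.8003833
  hemisphere W, so the sign is −
Point 2:
  φ: 17.751′ = 0.295850°; total 63.2958500
  hemisphere S, so the sign is −
  Lon: 81 + 29.1559/60 = 81.4859317
  W ⇒ negate
Point 3:
  Lat: 61° + 51/60 + 23.62/3600 = 61 + 0.850000 + 0.006561 = 61.8565611
  S → negative
  Lon: 57′ + 12.4″ = 57.20667′; 175 + 57.20667/60 = 175.9534444
  W → negative
Point 4:
  Lat: 9.051′ = 0.150850°; total 20.1508500
  S → negative
  Longitude: 46 + 2.8986/60 = 46.0483100
  E ⇒ keep positive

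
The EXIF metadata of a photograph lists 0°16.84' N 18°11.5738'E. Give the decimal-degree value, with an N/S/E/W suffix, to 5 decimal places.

0.28067° N, 18.19290° E

Latitude: 16.84′ = 0.280667°; total 0.280667
Longitude: 11.5738′ = 0.192897°; total 18.192897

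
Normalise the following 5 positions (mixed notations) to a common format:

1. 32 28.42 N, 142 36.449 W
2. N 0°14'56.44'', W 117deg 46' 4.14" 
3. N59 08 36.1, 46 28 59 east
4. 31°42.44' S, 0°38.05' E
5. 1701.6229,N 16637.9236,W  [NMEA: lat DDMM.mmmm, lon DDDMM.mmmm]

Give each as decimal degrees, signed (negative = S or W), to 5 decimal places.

1. 32.47367, -142.60748
2. 0.24901, -117.76782
3. 59.14336, 46.48306
4. -31.70733, 0.63417
5. 17.02705, -166.63206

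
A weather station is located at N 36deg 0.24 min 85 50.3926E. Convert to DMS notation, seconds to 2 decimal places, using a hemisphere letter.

36°00′14.40″ N, 85°50′23.56″ E

Latitude: 0.24000′ → 0′ and 0.24000 × 60 = 14.4000″
Lon: fractional minutes 0.39260 × 60 = 23.5560″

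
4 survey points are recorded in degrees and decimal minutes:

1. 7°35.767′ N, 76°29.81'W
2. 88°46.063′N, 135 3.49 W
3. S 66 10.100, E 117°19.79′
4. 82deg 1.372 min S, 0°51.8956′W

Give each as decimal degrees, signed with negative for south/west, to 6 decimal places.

Point 1:
  φ: 35.767′ = 0.596117°; total 7.5961167
  N → positive
  Longitude: 29.81′ = 0.496833°; total 76.4968333
  W ⇒ negate
Point 2:
  Lat: 88 + 46.063/60 = 88.7677167
  N ⇒ keep positive
  Longitude: 135 + 3.49/60 = 135.0581667
  W ⇒ negate
Point 3:
  φ: 66 + 10.1/60 = 66.1683333
  S → negative
  Lon: 19.79′ = 0.329833°; total 117.3298333
  E ⇒ keep positive
Point 4:
  Lat: 82 + 1.372/60 = 82.0228667
  S ⇒ negate
  Longitude: 0 + 51.8956/60 = 0.8649267
  hemisphere W, so the sign is −

1. 7.596117, -76.496833
2. 88.767717, -135.058167
3. -66.168333, 117.329833
4. -82.022867, -0.864927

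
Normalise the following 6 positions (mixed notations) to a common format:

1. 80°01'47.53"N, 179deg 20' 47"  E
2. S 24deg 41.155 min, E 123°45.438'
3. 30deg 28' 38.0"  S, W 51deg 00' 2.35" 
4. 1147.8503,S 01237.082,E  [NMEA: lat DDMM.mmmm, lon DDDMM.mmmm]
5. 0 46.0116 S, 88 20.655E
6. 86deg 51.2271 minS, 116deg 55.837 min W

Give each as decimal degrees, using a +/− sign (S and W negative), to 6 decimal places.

Point 1:
  Lat: 80° + 1/60 + 47.53/3600 = 80 + 0.016667 + 0.013203 = 80.0298694
  N → positive
  Lon: 179° + 20/60 + 47/3600 = 179 + 0.333333 + 0.013056 = 179.3463889
  E ⇒ keep positive
Point 2:
  Lat: 24 + 41.155/60 = 24.6859167
  hemisphere S, so the sign is −
  λ: 123 + 45.438/60 = 123.7573000
  E ⇒ keep positive
Point 3:
  φ: 28′ + 38″ = 28.63333′; 30 + 28.63333/60 = 30.4772222
  S → negative
  λ: 0′ + 2.35″ = 0.03917′; 51 + 0.03917/60 = 51.0006528
  hemisphere W, so the sign is −
Point 4:
  Latitude: split at 2 digits → 11° and 47.8503′; 11 + 47.8503/60 = 11.7975050
  S ⇒ negate
  Longitude: split at 3 digits → 012° and 37.082′; 12 + 37.082/60 = 12.6180333
  E → positive
Point 5:
  Latitude: 0 + 46.0116/60 = 0.7668600
  S → negative
  λ: 20.655′ = 0.344250°; total 88.3442500
  E ⇒ keep positive
Point 6:
  Latitude: 51.2271′ = 0.853785°; total 86.8537850
  S ⇒ negate
  Lon: 55.837′ = 0.930617°; total 116.9306167
  hemisphere W, so the sign is −

1. 80.029869, 179.346389
2. -24.685917, 123.757300
3. -30.477222, -51.000653
4. -11.797505, 12.618033
5. -0.766860, 88.344250
6. -86.853785, -116.930617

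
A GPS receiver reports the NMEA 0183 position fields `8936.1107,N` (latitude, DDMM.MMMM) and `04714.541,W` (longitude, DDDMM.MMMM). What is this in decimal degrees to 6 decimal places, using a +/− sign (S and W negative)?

89.601845, -47.242350

Latitude: split at 2 digits → 89° and 36.1107′; 89 + 36.1107/60 = 89.6018450
N ⇒ keep positive
λ: split at 3 digits → 047° and 14.541′; 47 + 14.541/60 = 47.2423500
hemisphere W, so the sign is −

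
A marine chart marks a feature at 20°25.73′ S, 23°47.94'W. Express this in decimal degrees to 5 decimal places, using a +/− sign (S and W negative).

φ: 25.73′ = 0.428833°; total 20.428833
hemisphere S, so the sign is −
λ: 47.94′ = 0.799000°; total 23.799000
W → negative

-20.42883, -23.79900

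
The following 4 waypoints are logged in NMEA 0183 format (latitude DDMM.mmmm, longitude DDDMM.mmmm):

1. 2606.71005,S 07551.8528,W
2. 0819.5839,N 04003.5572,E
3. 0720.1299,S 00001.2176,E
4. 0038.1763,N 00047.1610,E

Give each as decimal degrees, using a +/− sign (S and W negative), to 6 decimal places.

Point 1:
  Latitude: degrees = first 2 digits = 26, minutes = 6.71005; 26 + 6.71005/60 = 26.1118342
  S ⇒ negate
  Longitude: degrees = first 3 digits = 75, minutes = 51.8528; 75 + 51.8528/60 = 75.8642133
  hemisphere W, so the sign is −
Point 2:
  Lat: split at 2 digits → 08° and 19.5839′; 8 + 19.5839/60 = 8.3263983
  N → positive
  Longitude: split at 3 digits → 040° and 3.5572′; 40 + 3.5572/60 = 40.0592867
  E ⇒ keep positive
Point 3:
  φ: degrees = first 2 digits = 7, minutes = 20.1299; 7 + 20.1299/60 = 7.3354983
  S → negative
  Longitude: degrees = first 3 digits = 0, minutes = 1.2176; 0 + 1.2176/60 = 0.0202933
  E → positive
Point 4:
  Lat: degrees = first 2 digits = 0, minutes = 38.1763; 0 + 38.1763/60 = 0.6362717
  N → positive
  λ: split at 3 digits → 000° and 47.161′; 0 + 47.161/60 = 0.7860167
  E ⇒ keep positive

1. -26.111834, -75.864213
2. 8.326398, 40.059287
3. -7.335498, 0.020293
4. 0.636272, 0.786017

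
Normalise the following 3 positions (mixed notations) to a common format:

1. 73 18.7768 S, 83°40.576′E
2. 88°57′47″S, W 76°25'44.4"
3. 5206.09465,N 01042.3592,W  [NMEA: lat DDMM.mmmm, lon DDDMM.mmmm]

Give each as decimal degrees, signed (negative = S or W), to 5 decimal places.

1. -73.31295, 83.67627
2. -88.96306, -76.42900
3. 52.10158, -10.70599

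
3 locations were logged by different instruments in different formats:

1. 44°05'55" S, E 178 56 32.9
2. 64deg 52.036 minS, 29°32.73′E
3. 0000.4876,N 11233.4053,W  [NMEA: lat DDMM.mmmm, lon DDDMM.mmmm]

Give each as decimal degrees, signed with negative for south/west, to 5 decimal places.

1. -44.09861, 178.94247
2. -64.86727, 29.54550
3. 0.00813, -112.55676

Point 1:
  Latitude: 5′ + 55″ = 5.91667′; 44 + 5.91667/60 = 44.098611
  S → negative
  Longitude: 178 + 56/60 + 32.9/3600 = 178.942472
  E ⇒ keep positive
Point 2:
  Latitude: 64 + 52.036/60 = 64.867267
  hemisphere S, so the sign is −
  Longitude: 29 + 32.73/60 = 29.545500
  E ⇒ keep positive
Point 3:
  φ: split at 2 digits → 00° and 0.4876′; 0 + 0.4876/60 = 0.008127
  N ⇒ keep positive
  Longitude: degrees = first 3 digits = 112, minutes = 33.4053; 112 + 33.4053/60 = 112.556755
  hemisphere W, so the sign is −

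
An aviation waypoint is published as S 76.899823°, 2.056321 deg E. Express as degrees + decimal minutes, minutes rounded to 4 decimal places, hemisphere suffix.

Lat: 76° + 0.899823 × 60 = 76° 53.989380′
Lon: fractional part 0.056321 → 3.379260 minutes

76° 53.9894′ S, 2° 3.3793′ E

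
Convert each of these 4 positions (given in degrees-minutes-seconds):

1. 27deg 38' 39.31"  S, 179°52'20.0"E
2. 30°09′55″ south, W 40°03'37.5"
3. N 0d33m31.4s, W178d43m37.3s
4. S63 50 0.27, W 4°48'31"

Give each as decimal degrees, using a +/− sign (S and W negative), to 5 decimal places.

1. -27.64425, 179.87222
2. -30.16528, -40.06042
3. 0.55872, -178.72703
4. -63.83341, -4.80861

Point 1:
  Latitude: 27 + 38/60 + 39.31/3600 = 27.644253
  hemisphere S, so the sign is −
  Lon: 52′ + 20″ = 52.33333′; 179 + 52.33333/60 = 179.872222
  E → positive
Point 2:
  φ: 9′ + 55″ = 9.91667′; 30 + 9.91667/60 = 30.165278
  hemisphere S, so the sign is −
  λ: 3′ + 37.5″ = 3.62500′; 40 + 3.62500/60 = 40.060417
  W ⇒ negate
Point 3:
  φ: 0 + 33/60 + 31.4/3600 = 0.558722
  N ⇒ keep positive
  Longitude: 178 + 43/60 + 37.3/3600 = 178.727028
  W ⇒ negate
Point 4:
  Lat: 63 + 50/60 + 0.27/3600 = 63.833408
  S ⇒ negate
  λ: 4° + 48/60 + 31/3600 = 4 + 0.800000 + 0.008611 = 4.808611
  hemisphere W, so the sign is −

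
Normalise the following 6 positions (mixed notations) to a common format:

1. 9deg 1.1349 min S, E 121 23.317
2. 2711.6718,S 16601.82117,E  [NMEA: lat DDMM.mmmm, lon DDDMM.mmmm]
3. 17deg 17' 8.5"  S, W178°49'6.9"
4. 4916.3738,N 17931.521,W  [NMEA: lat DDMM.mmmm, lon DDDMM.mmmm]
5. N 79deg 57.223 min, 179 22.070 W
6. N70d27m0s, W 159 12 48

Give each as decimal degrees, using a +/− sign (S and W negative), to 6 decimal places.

1. -9.018915, 121.388617
2. -27.194530, 166.030353
3. -17.285694, -178.818583
4. 49.272897, -179.525350
5. 79.953717, -179.367833
6. 70.450000, -159.213333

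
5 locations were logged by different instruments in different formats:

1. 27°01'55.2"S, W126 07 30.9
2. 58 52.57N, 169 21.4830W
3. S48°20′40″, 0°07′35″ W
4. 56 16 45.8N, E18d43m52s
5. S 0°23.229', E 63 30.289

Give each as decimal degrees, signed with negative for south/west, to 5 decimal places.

1. -27.03200, -126.12525
2. 58.87617, -169.35805
3. -48.34444, -0.12639
4. 56.27939, 18.73111
5. -0.38715, 63.50482

Point 1:
  Latitude: 1′ + 55.2″ = 1.92000′; 27 + 1.92000/60 = 27.032000
  S → negative
  Lon: 7′ + 30.9″ = 7.51500′; 126 + 7.51500/60 = 126.125250
  W → negative
Point 2:
  Latitude: 52.57′ = 0.876167°; total 58.876167
  N ⇒ keep positive
  Lon: 169 + 21.483/60 = 169.358050
  W ⇒ negate
Point 3:
  Latitude: 48 + 20/60 + 40/3600 = 48.344444
  S ⇒ negate
  Lon: 7′ + 35″ = 7.58333′; 0 + 7.58333/60 = 0.126389
  W ⇒ negate
Point 4:
  Latitude: 56° + 16/60 + 45.8/3600 = 56 + 0.266667 + 0.012722 = 56.279389
  N ⇒ keep positive
  Lon: 18° + 43/60 + 52/3600 = 18 + 0.716667 + 0.014444 = 18.731111
  E ⇒ keep positive
Point 5:
  Latitude: 0 + 23.229/60 = 0.387150
  S → negative
  λ: 30.289′ = 0.504817°; total 63.504817
  E → positive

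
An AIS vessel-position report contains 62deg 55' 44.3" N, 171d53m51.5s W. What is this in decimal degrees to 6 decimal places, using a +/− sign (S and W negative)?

62.928972, -171.897639

Latitude: 62° + 55/60 + 44.3/3600 = 62 + 0.916667 + 0.012306 = 62.9289722
N → positive
Lon: 171 + 53/60 + 51.5/3600 = 171.8976389
hemisphere W, so the sign is −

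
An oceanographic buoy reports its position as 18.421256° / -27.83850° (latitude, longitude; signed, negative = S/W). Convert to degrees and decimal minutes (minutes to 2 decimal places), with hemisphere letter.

Lat: fractional part 0.421256 → 25.2754 minutes
Longitude is negative → W; |value| = 27.838500
λ: minutes = (27.838500 − 27) × 60 = 50.3100

18° 25.28′ N, 27° 50.31′ W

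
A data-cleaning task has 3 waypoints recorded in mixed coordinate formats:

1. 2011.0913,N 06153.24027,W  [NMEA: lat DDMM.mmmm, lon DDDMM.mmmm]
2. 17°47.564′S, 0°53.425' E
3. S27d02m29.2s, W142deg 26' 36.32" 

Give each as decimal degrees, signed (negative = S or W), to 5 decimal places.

1. 20.18486, -61.88734
2. -17.79273, 0.89042
3. -27.04144, -142.44342

Point 1:
  Lat: degrees = first 2 digits = 20, minutes = 11.0913; 20 + 11.0913/60 = 20.184855
  N ⇒ keep positive
  Longitude: split at 3 digits → 061° and 53.24027′; 61 + 53.24027/60 = 61.887338
  hemisphere W, so the sign is −
Point 2:
  φ: 47.564′ = 0.792733°; total 17.792733
  hemisphere S, so the sign is −
  Longitude: 0 + 53.425/60 = 0.890417
  E ⇒ keep positive
Point 3:
  φ: 2′ + 29.2″ = 2.48667′; 27 + 2.48667/60 = 27.041444
  hemisphere S, so the sign is −
  Lon: 26′ + 36.32″ = 26.60533′; 142 + 26.60533/60 = 142.443422
  W → negative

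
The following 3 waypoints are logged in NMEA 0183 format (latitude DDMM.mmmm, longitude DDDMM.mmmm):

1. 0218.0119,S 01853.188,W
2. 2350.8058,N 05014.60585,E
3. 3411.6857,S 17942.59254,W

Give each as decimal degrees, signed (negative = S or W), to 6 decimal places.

1. -2.300198, -18.886467
2. 23.846763, 50.243431
3. -34.194762, -179.709876

Point 1:
  φ: degrees = first 2 digits = 2, minutes = 18.0119; 2 + 18.0119/60 = 2.3001983
  hemisphere S, so the sign is −
  Longitude: split at 3 digits → 018° and 53.188′; 18 + 53.188/60 = 18.8864667
  hemisphere W, so the sign is −
Point 2:
  Latitude: degrees = first 2 digits = 23, minutes = 50.8058; 23 + 50.8058/60 = 23.8467633
  N ⇒ keep positive
  Longitude: split at 3 digits → 050° and 14.60585′; 50 + 14.60585/60 = 50.2434308
  E ⇒ keep positive
Point 3:
  Latitude: split at 2 digits → 34° and 11.6857′; 34 + 11.6857/60 = 34.1947617
  S → negative
  λ: degrees = first 3 digits = 179, minutes = 42.59254; 179 + 42.59254/60 = 179.7098757
  W → negative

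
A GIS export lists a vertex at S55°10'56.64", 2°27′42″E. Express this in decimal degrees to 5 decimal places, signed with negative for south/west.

-55.18240, 2.46167

φ: 55° + 10/60 + 56.64/3600 = 55 + 0.166667 + 0.015733 = 55.182400
S → negative
λ: 27′ + 42″ = 27.70000′; 2 + 27.70000/60 = 2.461667
E → positive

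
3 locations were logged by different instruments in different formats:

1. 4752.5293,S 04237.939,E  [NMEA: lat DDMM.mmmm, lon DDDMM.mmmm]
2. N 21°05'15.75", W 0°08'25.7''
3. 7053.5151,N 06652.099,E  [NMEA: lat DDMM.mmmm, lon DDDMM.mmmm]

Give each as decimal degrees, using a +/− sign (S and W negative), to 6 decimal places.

1. -47.875488, 42.632317
2. 21.087708, -0.140472
3. 70.891918, 66.868317

Point 1:
  Latitude: degrees = first 2 digits = 47, minutes = 52.5293; 47 + 52.5293/60 = 47.8754883
  S → negative
  λ: degrees = first 3 digits = 42, minutes = 37.939; 42 + 37.939/60 = 42.6323167
  E → positive
Point 2:
  φ: 21 + 5/60 + 15.75/3600 = 21.0877083
  N ⇒ keep positive
  Lon: 8′ + 25.7″ = 8.42833′; 0 + 8.42833/60 = 0.1404722
  W → negative
Point 3:
  φ: split at 2 digits → 70° and 53.5151′; 70 + 53.5151/60 = 70.8919183
  N ⇒ keep positive
  Longitude: split at 3 digits → 066° and 52.099′; 66 + 52.099/60 = 66.8683167
  E → positive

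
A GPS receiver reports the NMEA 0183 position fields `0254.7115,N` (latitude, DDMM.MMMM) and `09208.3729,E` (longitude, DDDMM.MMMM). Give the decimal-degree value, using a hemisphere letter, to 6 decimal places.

2.911858° N, 92.139548° E

Latitude: split at 2 digits → 02° and 54.7115′; 2 + 54.7115/60 = 2.9118583
Lon: split at 3 digits → 092° and 8.3729′; 92 + 8.3729/60 = 92.1395483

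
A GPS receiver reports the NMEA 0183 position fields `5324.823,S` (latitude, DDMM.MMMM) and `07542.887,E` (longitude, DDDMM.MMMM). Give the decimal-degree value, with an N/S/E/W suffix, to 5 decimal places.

53.41372° S, 75.71478° E

Latitude: split at 2 digits → 53° and 24.823′; 53 + 24.823/60 = 53.413717
Lon: split at 3 digits → 075° and 42.887′; 75 + 42.887/60 = 75.714783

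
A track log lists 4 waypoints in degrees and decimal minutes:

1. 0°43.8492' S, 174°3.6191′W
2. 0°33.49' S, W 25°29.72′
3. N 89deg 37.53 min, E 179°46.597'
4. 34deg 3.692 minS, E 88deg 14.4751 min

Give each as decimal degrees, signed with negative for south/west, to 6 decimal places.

Point 1:
  Lat: 43.8492′ = 0.730820°; total 0.7308200
  S ⇒ negate
  Longitude: 3.6191′ = 0.060318°; total 174.0603183
  W ⇒ negate
Point 2:
  Latitude: 33.49′ = 0.558167°; total 0.5581667
  S → negative
  Longitude: 25 + 29.72/60 = 25.4953333
  W ⇒ negate
Point 3:
  Latitude: 89 + 37.53/60 = 89.6255000
  N → positive
  Lon: 179 + 46.597/60 = 179.7766167
  E ⇒ keep positive
Point 4:
  φ: 34 + 3.692/60 = 34.0615333
  S → negative
  Longitude: 88 + 14.4751/60 = 88.2412517
  E ⇒ keep positive

1. -0.730820, -174.060318
2. -0.558167, -25.495333
3. 89.625500, 179.776617
4. -34.061533, 88.241252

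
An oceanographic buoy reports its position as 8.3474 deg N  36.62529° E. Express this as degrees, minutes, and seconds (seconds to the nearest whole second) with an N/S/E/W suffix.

8°20′51″ N, 36°37′31″ E

φ: 0.347400° → 20.84400′; 0.84400 × 60 = 50.64″
Longitude: 0.625290 × 60 = 37.51740′ → 37′, remainder × 60 = 31.04″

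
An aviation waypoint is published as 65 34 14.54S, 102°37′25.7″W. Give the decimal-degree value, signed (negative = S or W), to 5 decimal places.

-65.57071, -102.62381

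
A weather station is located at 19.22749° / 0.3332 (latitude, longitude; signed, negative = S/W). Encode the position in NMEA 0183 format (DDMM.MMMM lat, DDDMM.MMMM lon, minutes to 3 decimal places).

1913.649,N / 00019.992,E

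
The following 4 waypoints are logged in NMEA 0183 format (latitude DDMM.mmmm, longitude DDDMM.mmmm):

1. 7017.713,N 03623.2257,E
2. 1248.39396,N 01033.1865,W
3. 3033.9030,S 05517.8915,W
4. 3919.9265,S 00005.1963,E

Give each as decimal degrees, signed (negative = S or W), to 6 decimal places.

Point 1:
  Latitude: degrees = first 2 digits = 70, minutes = 17.713; 70 + 17.713/60 = 70.2952167
  N ⇒ keep positive
  Lon: split at 3 digits → 036° and 23.2257′; 36 + 23.2257/60 = 36.3870950
  E ⇒ keep positive
Point 2:
  Lat: degrees = first 2 digits = 12, minutes = 48.39396; 12 + 48.39396/60 = 12.8065660
  N ⇒ keep positive
  Longitude: split at 3 digits → 010° and 33.1865′; 10 + 33.1865/60 = 10.5531083
  W ⇒ negate
Point 3:
  φ: split at 2 digits → 30° and 33.903′; 30 + 33.903/60 = 30.5650500
  S ⇒ negate
  λ: split at 3 digits → 055° and 17.8915′; 55 + 17.8915/60 = 55.2981917
  W → negative
Point 4:
  φ: split at 2 digits → 39° and 19.9265′; 39 + 19.9265/60 = 39.3321083
  hemisphere S, so the sign is −
  Longitude: split at 3 digits → 000° and 5.1963′; 0 + 5.1963/60 = 0.0866050
  E ⇒ keep positive

1. 70.295217, 36.387095
2. 12.806566, -10.553108
3. -30.565050, -55.298192
4. -39.332108, 0.086605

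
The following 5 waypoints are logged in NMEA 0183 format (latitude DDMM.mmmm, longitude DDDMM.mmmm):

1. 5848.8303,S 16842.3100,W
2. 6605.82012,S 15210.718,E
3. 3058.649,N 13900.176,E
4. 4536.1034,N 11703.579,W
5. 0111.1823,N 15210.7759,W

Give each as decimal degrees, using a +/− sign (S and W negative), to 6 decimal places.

Point 1:
  Lat: degrees = first 2 digits = 58, minutes = 48.8303; 58 + 48.8303/60 = 58.8138383
  S → negative
  Lon: split at 3 digits → 168° and 42.31′; 168 + 42.31/60 = 168.7051667
  W → negative
Point 2:
  Lat: split at 2 digits → 66° and 5.82012′; 66 + 5.82012/60 = 66.0970020
  S ⇒ negate
  Longitude: split at 3 digits → 152° and 10.718′; 152 + 10.718/60 = 152.1786333
  E ⇒ keep positive
Point 3:
  φ: split at 2 digits → 30° and 58.649′; 30 + 58.649/60 = 30.9774833
  N ⇒ keep positive
  Longitude: degrees = first 3 digits = 139, minutes = 0.176; 139 + 0.176/60 = 139.0029333
  E → positive
Point 4:
  φ: split at 2 digits → 45° and 36.1034′; 45 + 36.1034/60 = 45.6017233
  N ⇒ keep positive
  Longitude: split at 3 digits → 117° and 3.579′; 117 + 3.579/60 = 117.0596500
  W ⇒ negate
Point 5:
  Lat: degrees = first 2 digits = 1, minutes = 11.1823; 1 + 11.1823/60 = 1.1863717
  N ⇒ keep positive
  Lon: split at 3 digits → 152° and 10.7759′; 152 + 10.7759/60 = 152.1795983
  hemisphere W, so the sign is −

1. -58.813838, -168.705167
2. -66.097002, 152.178633
3. 30.977483, 139.002933
4. 45.601723, -117.059650
5. 1.186372, -152.179598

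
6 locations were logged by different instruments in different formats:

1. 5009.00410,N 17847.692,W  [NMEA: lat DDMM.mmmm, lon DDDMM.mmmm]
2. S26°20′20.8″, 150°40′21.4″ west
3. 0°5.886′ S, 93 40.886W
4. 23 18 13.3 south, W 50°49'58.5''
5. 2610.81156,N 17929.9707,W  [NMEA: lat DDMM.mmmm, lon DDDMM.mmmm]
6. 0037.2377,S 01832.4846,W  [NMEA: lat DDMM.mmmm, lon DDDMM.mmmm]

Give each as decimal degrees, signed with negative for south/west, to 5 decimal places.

1. 50.15007, -178.79487
2. -26.33911, -150.67261
3. -0.09810, -93.68143
4. -23.30369, -50.83292
5. 26.18019, -179.49951
6. -0.62063, -18.54141

Point 1:
  Latitude: split at 2 digits → 50° and 9.0041′; 50 + 9.0041/60 = 50.150068
  N ⇒ keep positive
  Longitude: degrees = first 3 digits = 178, minutes = 47.692; 178 + 47.692/60 = 178.794867
  W ⇒ negate
Point 2:
  Latitude: 26° + 20/60 + 20.8/3600 = 26 + 0.333333 + 0.005778 = 26.339111
  S ⇒ negate
  λ: 150 + 40/60 + 21.4/3600 = 150.672611
  W ⇒ negate
Point 3:
  Latitude: 0 + 5.886/60 = 0.098100
  S ⇒ negate
  Lon: 93 + 40.886/60 = 93.681433
  W → negative
Point 4:
  φ: 18′ + 13.3″ = 18.22167′; 23 + 18.22167/60 = 23.303694
  S ⇒ negate
  λ: 50 + 49/60 + 58.5/3600 = 50.832917
  hemisphere W, so the sign is −
Point 5:
  Lat: split at 2 digits → 26° and 10.81156′; 26 + 10.81156/60 = 26.180193
  N → positive
  Longitude: degrees = first 3 digits = 179, minutes = 29.9707; 179 + 29.9707/60 = 179.499512
  hemisphere W, so the sign is −
Point 6:
  φ: split at 2 digits → 00° and 37.2377′; 0 + 37.2377/60 = 0.620628
  S ⇒ negate
  Lon: split at 3 digits → 018° and 32.4846′; 18 + 32.4846/60 = 18.541410
  W → negative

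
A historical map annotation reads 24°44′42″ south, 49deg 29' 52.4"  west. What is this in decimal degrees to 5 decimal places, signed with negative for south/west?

-24.74500, -49.49789

Latitude: 24° + 44/60 + 42/3600 = 24 + 0.733333 + 0.011667 = 24.745000
S ⇒ negate
Lon: 49 + 29/60 + 52.4/3600 = 49.497889
W ⇒ negate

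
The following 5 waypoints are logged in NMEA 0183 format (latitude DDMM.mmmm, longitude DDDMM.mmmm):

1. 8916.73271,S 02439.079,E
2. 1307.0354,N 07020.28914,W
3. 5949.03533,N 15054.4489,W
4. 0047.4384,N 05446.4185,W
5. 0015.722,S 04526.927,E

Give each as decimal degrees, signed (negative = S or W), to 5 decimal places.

1. -89.27888, 24.65132
2. 13.11726, -70.33815
3. 59.81726, -150.90748
4. 0.79064, -54.77364
5. -0.26203, 45.44878

Point 1:
  Lat: degrees = first 2 digits = 89, minutes = 16.73271; 89 + 16.73271/60 = 89.278879
  S → negative
  Lon: degrees = first 3 digits = 24, minutes = 39.079; 24 + 39.079/60 = 24.651317
  E ⇒ keep positive
Point 2:
  Lat: split at 2 digits → 13° and 7.0354′; 13 + 7.0354/60 = 13.117257
  N ⇒ keep positive
  λ: split at 3 digits → 070° and 20.28914′; 70 + 20.28914/60 = 70.338152
  W ⇒ negate
Point 3:
  φ: split at 2 digits → 59° and 49.03533′; 59 + 49.03533/60 = 59.817256
  N → positive
  λ: split at 3 digits → 150° and 54.4489′; 150 + 54.4489/60 = 150.907482
  W ⇒ negate
Point 4:
  φ: degrees = first 2 digits = 0, minutes = 47.4384; 0 + 47.4384/60 = 0.790640
  N ⇒ keep positive
  Lon: split at 3 digits → 054° and 46.4185′; 54 + 46.4185/60 = 54.773642
  W → negative
Point 5:
  Latitude: degrees = first 2 digits = 0, minutes = 15.722; 0 + 15.722/60 = 0.262033
  S → negative
  λ: degrees = first 3 digits = 45, minutes = 26.927; 45 + 26.927/60 = 45.448783
  E → positive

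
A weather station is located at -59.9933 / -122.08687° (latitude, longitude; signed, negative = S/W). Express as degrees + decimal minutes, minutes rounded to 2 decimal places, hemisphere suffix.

Latitude is negative → S; |value| = 59.993300
Latitude: 59° + 0.993300 × 60 = 59° 59.5980′
Longitude is negative → W; |value| = 122.086870
Longitude: fractional part 0.086870 → 5.2122 minutes

59° 59.60′ S, 122° 5.21′ W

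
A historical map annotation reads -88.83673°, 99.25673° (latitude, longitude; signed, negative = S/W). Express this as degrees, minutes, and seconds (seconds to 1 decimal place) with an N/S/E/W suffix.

Latitude is negative → S; |value| = 88.836730
Lat: 0.836730° → 50.20380′; 0.20380 × 60 = 12.228″
λ: whole degrees 99; 15.40380′ → 15′ and 24.228″

88°50′12.2″ S, 99°15′24.2″ E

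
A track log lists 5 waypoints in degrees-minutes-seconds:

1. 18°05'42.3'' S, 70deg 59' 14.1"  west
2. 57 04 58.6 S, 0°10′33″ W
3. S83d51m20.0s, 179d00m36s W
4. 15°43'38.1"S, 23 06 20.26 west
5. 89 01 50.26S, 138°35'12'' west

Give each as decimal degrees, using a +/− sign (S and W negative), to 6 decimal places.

1. -18.095083, -70.987250
2. -57.082944, -0.175833
3. -83.855556, -179.010000
4. -15.727250, -23.105628
5. -89.030628, -138.586667

Point 1:
  φ: 18 + 5/60 + 42.3/3600 = 18.0950833
  S → negative
  λ: 70° + 59/60 + 14.1/3600 = 70 + 0.983333 + 0.003917 = 70.9872500
  hemisphere W, so the sign is −
Point 2:
  Latitude: 4′ + 58.6″ = 4.97667′; 57 + 4.97667/60 = 57.0829444
  S ⇒ negate
  Lon: 10′ + 33″ = 10.55000′; 0 + 10.55000/60 = 0.1758333
  W → negative
Point 3:
  Lat: 83° + 51/60 + 20/3600 = 83 + 0.850000 + 0.005556 = 83.8555556
  S → negative
  Longitude: 179 + 0/60 + 36/3600 = 179.0100000
  hemisphere W, so the sign is −
Point 4:
  Latitude: 15° + 43/60 + 38.1/3600 = 15 + 0.716667 + 0.010583 = 15.7272500
  S → negative
  Longitude: 23° + 6/60 + 20.26/3600 = 23 + 0.100000 + 0.005628 = 23.1056278
  W ⇒ negate
Point 5:
  φ: 89 + 1/60 + 50.26/3600 = 89.0306278
  hemisphere S, so the sign is −
  Longitude: 138 + 35/60 + 12/3600 = 138.5866667
  W → negative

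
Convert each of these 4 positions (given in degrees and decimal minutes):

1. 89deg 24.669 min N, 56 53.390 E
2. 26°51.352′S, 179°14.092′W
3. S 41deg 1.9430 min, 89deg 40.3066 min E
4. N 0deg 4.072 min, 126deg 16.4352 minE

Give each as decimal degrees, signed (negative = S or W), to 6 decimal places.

1. 89.411150, 56.889833
2. -26.855867, -179.234867
3. -41.032383, 89.671777
4. 0.067867, 126.273920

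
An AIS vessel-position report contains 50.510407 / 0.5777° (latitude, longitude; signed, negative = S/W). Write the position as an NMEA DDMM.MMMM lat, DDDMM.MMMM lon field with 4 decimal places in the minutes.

Lat: 50° + 0.510407 × 60 = 50° 30.624420′
λ: minutes = (0.577700 − 0) × 60 = 34.662000

5030.6244,N / 00034.6620,E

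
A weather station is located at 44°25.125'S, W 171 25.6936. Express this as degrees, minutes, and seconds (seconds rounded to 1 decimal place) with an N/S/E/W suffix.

Latitude: fractional minutes 0.12500 × 60 = 7.500″
Lon: fractional minutes 0.69360 × 60 = 41.616″

44°25′7.5″ S, 171°25′41.6″ W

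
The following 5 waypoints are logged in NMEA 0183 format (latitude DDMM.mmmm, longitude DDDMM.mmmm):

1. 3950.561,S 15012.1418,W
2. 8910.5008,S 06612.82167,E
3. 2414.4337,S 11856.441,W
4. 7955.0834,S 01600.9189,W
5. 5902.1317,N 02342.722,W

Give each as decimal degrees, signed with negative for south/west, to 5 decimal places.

1. -39.84268, -150.20236
2. -89.17501, 66.21369
3. -24.24056, -118.94068
4. -79.91806, -16.01532
5. 59.03553, -23.71203

Point 1:
  Latitude: degrees = first 2 digits = 39, minutes = 50.561; 39 + 50.561/60 = 39.842683
  S ⇒ negate
  Longitude: split at 3 digits → 150° and 12.1418′; 150 + 12.1418/60 = 150.202363
  hemisphere W, so the sign is −
Point 2:
  φ: degrees = first 2 digits = 89, minutes = 10.5008; 89 + 10.5008/60 = 89.175013
  S ⇒ negate
  Lon: degrees = first 3 digits = 66, minutes = 12.82167; 66 + 12.82167/60 = 66.213695
  E → positive
Point 3:
  φ: split at 2 digits → 24° and 14.4337′; 24 + 14.4337/60 = 24.240562
  S → negative
  Lon: degrees = first 3 digits = 118, minutes = 56.441; 118 + 56.441/60 = 118.940683
  W ⇒ negate
Point 4:
  Latitude: degrees = first 2 digits = 79, minutes = 55.0834; 79 + 55.0834/60 = 79.918057
  S → negative
  λ: split at 3 digits → 016° and 0.9189′; 16 + 0.9189/60 = 16.015315
  hemisphere W, so the sign is −
Point 5:
  Lat: split at 2 digits → 59° and 2.1317′; 59 + 2.1317/60 = 59.035528
  N ⇒ keep positive
  Lon: split at 3 digits → 023° and 42.722′; 23 + 42.722/60 = 23.712033
  W ⇒ negate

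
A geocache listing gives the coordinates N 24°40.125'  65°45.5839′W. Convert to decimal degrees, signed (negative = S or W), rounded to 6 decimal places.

24.668750, -65.759732

Lat: 40.125′ = 0.668750°; total 24.6687500
N → positive
Longitude: 65 + 45.5839/60 = 65.7597317
W → negative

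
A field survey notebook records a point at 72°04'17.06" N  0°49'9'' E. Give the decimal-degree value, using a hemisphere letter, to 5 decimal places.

72.07141° N, 0.81917° E

φ: 72 + 4/60 + 17.06/3600 = 72.071406
Lon: 0° + 49/60 + 9/3600 = 0 + 0.816667 + 0.002500 = 0.819167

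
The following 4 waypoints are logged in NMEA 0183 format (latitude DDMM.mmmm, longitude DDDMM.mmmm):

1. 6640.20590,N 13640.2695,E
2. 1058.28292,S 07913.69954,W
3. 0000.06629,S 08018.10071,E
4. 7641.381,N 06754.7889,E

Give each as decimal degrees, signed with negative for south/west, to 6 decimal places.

Point 1:
  φ: split at 2 digits → 66° and 40.2059′; 66 + 40.2059/60 = 66.6700983
  N ⇒ keep positive
  Lon: split at 3 digits → 136° and 40.2695′; 136 + 40.2695/60 = 136.6711583
  E → positive
Point 2:
  Lat: degrees = first 2 digits = 10, minutes = 58.28292; 10 + 58.28292/60 = 10.9713820
  S ⇒ negate
  Lon: split at 3 digits → 079° and 13.69954′; 79 + 13.69954/60 = 79.2283257
  hemisphere W, so the sign is −
Point 3:
  Latitude: split at 2 digits → 00° and 0.06629′; 0 + 0.06629/60 = 0.0011048
  S → negative
  Longitude: split at 3 digits → 080° and 18.10071′; 80 + 18.10071/60 = 80.3016785
  E ⇒ keep positive
Point 4:
  φ: degrees = first 2 digits = 76, minutes = 41.381; 76 + 41.381/60 = 76.6896833
  N → positive
  Lon: split at 3 digits → 067° and 54.7889′; 67 + 54.7889/60 = 67.9131483
  E ⇒ keep positive

1. 66.670098, 136.671158
2. -10.971382, -79.228326
3. -0.001105, 80.301679
4. 76.689683, 67.913148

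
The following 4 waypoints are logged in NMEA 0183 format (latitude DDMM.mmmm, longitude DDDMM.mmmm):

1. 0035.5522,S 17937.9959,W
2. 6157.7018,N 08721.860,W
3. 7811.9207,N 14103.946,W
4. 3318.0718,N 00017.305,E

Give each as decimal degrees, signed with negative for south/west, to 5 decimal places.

Point 1:
  Lat: split at 2 digits → 00° and 35.5522′; 0 + 35.5522/60 = 0.592537
  S ⇒ negate
  Lon: degrees = first 3 digits = 179, minutes = 37.9959; 179 + 37.9959/60 = 179.633265
  hemisphere W, so the sign is −
Point 2:
  Lat: split at 2 digits → 61° and 57.7018′; 61 + 57.7018/60 = 61.961697
  N → positive
  Longitude: degrees = first 3 digits = 87, minutes = 21.86; 87 + 21.86/60 = 87.364333
  W → negative
Point 3:
  Latitude: degrees = first 2 digits = 78, minutes = 11.9207; 78 + 11.9207/60 = 78.198678
  N ⇒ keep positive
  Lon: degrees = first 3 digits = 141, minutes = 3.946; 141 + 3.946/60 = 141.065767
  hemisphere W, so the sign is −
Point 4:
  φ: split at 2 digits → 33° and 18.0718′; 33 + 18.0718/60 = 33.301197
  N ⇒ keep positive
  Lon: degrees = first 3 digits = 0, minutes = 17.305; 0 + 17.305/60 = 0.288417
  E → positive

1. -0.59254, -179.63327
2. 61.96170, -87.36433
3. 78.19868, -141.06577
4. 33.30120, 0.28842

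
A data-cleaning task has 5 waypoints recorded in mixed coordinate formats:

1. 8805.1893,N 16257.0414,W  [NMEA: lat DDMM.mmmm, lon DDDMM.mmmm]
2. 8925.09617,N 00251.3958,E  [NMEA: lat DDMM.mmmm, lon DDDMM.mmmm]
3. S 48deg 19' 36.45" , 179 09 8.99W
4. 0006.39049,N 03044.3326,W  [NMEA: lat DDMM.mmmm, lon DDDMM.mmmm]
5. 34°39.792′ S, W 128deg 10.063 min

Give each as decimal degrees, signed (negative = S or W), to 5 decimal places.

Point 1:
  φ: degrees = first 2 digits = 88, minutes = 5.1893; 88 + 5.1893/60 = 88.086488
  N ⇒ keep positive
  λ: split at 3 digits → 162° and 57.0414′; 162 + 57.0414/60 = 162.950690
  W ⇒ negate
Point 2:
  Lat: degrees = first 2 digits = 89, minutes = 25.09617; 89 + 25.09617/60 = 89.418270
  N → positive
  λ: degrees = first 3 digits = 2, minutes = 51.3958; 2 + 51.3958/60 = 2.856597
  E → positive
Point 3:
  Lat: 48° + 19/60 + 36.45/3600 = 48 + 0.316667 + 0.010125 = 48.326792
  S → negative
  Lon: 9′ + 8.99″ = 9.14983′; 179 + 9.14983/60 = 179.152497
  hemisphere W, so the sign is −
Point 4:
  Lat: degrees = first 2 digits = 0, minutes = 6.39049; 0 + 6.39049/60 = 0.106508
  N → positive
  λ: split at 3 digits → 030° and 44.3326′; 30 + 44.3326/60 = 30.738877
  W → negative
Point 5:
  Latitude: 34 + 39.792/60 = 34.663200
  S → negative
  Longitude: 10.063′ = 0.167717°; total 128.167717
  hemisphere W, so the sign is −

1. 88.08649, -162.95069
2. 89.41827, 2.85660
3. -48.32679, -179.15250
4. 0.10651, -30.73888
5. -34.66320, -128.16772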